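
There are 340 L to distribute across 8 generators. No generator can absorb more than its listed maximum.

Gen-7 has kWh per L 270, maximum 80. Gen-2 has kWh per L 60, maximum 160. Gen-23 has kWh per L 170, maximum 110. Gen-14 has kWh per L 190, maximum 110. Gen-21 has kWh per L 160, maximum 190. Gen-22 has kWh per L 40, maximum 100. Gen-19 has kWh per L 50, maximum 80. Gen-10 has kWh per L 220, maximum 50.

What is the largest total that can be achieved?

70500

Highest kWh per L first: Gen-7 270 > Gen-10 220 > Gen-14 190 > Gen-23 170 > Gen-21 160 > Gen-2 60 > Gen-19 50 > Gen-22 40.
Gen-7: +80 to 80 (cap) → 260 left.
Give Gen-10 50 to hit its cap of 50 → 210 left.
Gen-14: +110 to 110 (cap) → 100 left.
Only 100 left; Gen-23 takes them to reach 100.
Total = 270×80 + 170×100 + 190×110 + 220×50 = 70500.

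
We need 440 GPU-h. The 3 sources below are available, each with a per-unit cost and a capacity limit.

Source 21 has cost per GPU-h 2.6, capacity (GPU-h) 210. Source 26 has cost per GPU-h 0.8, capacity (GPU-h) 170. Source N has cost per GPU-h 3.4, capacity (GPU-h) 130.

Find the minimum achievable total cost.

Cheapest first:
Source 26 at 0.8: take all 170 GPU-h → 270 still needed.
Source 21 at 2.6: take all 210 GPU-h → 60 still needed.
Take 60 from Source N at 3.4 to finish.
Cost = 170×0.8 + 210×2.6 + 60×3.4 = 886.

886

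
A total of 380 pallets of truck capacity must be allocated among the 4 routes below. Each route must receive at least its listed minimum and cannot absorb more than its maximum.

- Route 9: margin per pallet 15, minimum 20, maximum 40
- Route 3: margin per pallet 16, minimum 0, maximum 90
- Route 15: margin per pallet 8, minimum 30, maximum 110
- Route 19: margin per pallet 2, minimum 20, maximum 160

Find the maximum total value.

Meeting every minimum uses 20+0+30+20 = 70 pallets, leaving 310.
Rank by margin per pallet: Route 3 16 > Route 9 15 > Route 15 8 > Route 19 2.
Route 3 takes 90 more to reach its cap of 90 ; 220 left.
Route 9: +20 to 40 (cap) ; 200 left.
Route 15: +80 to 110 (cap) ; 120 left.
Only 120 left; Route 19 takes them to reach 140.
Total = 15×40 + 16×90 + 8×110 + 2×140 = 3200.

3200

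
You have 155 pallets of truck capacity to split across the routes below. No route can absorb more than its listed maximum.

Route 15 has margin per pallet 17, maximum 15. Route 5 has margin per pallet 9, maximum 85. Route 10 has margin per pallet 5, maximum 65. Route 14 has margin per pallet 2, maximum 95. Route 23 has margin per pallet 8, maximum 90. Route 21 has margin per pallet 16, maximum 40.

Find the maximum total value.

1780

Order the routes by margin per pallet: Route 15 17 > Route 21 16 > Route 5 9 > Route 23 8 > Route 10 5 > Route 14 2.
Route 15 takes 15 to reach its cap of 15 — 140 left.
Give Route 21 40 to hit its cap of 40 — 100 left.
Route 5: +85 to 85 (cap) — 15 left.
Only 15 left; Route 23 takes them to reach 15.
Total = 17×15 + 9×85 + 8×15 + 16×40 = 1780.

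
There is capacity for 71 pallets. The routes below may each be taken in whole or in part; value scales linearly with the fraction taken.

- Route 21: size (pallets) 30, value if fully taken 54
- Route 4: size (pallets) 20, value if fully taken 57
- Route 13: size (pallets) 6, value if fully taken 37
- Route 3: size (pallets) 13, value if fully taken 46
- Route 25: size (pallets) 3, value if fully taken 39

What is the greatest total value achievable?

Sort by value density: Route 25 39/3≈13, Route 13 37/6≈6.17, Route 3 46/13≈3.54, Route 4 57/20≈2.85, Route 21 54/30≈1.8.
Route 25: take in full, 3 pallets for value 39 ; 68 left.
Route 13: take in full, 6 pallets for value 37 ; 62 left.
Route 3: take in full, 13 pallets for value 46 ; 49 left.
All 20 pallets of Route 4 fit (value 57) ; 29 remain.
29 pallets left: a 29/30 share of Route 21 gives 54×29/30 = 52.2.
Total value = 231.2.

231.2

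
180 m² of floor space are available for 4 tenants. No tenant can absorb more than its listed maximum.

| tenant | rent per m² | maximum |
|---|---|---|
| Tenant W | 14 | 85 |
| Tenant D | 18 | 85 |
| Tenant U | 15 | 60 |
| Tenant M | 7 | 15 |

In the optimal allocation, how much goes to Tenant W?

35

Rank by rent per m²: Tenant D 18 > Tenant U 15 > Tenant W 14 > Tenant M 7.
Tenant D: +85 to 85 (cap) → 95 left.
Tenant U takes 60 to reach its cap of 60 → 35 left.
Tenant W has room for 85 but only 35 remain, so it gets 35.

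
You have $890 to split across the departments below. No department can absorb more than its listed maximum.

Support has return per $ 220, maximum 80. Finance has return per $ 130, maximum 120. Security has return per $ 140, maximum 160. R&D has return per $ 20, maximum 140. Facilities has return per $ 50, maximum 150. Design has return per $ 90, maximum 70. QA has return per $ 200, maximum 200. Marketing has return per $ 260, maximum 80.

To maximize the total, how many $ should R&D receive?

Rank by return per $: Marketing 260 > Support 220 > QA 200 > Security 140 > Finance 130 > Design 90 > Facilities 50 > R&D 20.
Marketing takes 80 to reach its cap of 80 → 810 left.
Support takes 80 to reach its cap of 80 → 730 left.
QA takes 200 to reach its cap of 200 → 530 left.
Give Security 160 to hit its cap of 160 → 370 left.
Give Finance 120 to hit its cap of 120 → 250 left.
Design takes 70 to reach its cap of 70 → 180 left.
Facilities: +150 to 150 (cap) → 30 left.
R&D has room for 140 but only 30 remain, so it gets 30.

30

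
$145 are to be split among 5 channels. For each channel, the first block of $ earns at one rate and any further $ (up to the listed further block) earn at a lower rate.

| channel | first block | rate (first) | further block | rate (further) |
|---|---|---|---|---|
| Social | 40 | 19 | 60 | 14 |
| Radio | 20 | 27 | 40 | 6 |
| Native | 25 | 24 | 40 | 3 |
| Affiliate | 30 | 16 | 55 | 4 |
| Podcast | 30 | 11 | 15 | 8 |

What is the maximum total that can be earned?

Order all 10 blocks by rate: Radio/tier1 27 > Native/tier1 24 > Social/tier1 19 > Affiliate/tier1 16 > Social/tier2 14 > Podcast/tier1 11 > Podcast/tier2 8 > Radio/tier2 6 > Affiliate/tier2 4 > Native/tier2 3.
Fill Radio tier1 block (20 at 27) → 125 left.
Fill Native tier1 block (25 at 24) → 100 left.
Social/tier1 (19): +40 → 60 left.
Affiliate/tier1 (16): +30 → 30 left.
Social tier2 at 14: only 30 left, fill 30.
Total = 27×20 + 24×25 + 19×40 + 16×30 + 14×30 = 2800.

2800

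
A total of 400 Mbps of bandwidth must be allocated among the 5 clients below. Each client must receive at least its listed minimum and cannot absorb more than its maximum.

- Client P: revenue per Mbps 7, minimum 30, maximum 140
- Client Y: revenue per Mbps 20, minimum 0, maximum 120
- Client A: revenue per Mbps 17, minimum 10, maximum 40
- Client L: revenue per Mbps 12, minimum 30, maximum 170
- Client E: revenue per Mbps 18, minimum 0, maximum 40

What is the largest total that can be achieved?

Meeting every minimum uses 30+0+10+30+0 = 70 Mbps, leaving 330.
Highest revenue per Mbps first: Client Y 20 > Client E 18 > Client A 17 > Client L 12 > Client P 7.
Client Y takes 120 more to reach its cap of 120 ; 210 left.
Give Client E 40 more to hit its cap of 40 ; 170 left.
Client A takes 30 more to reach its cap of 40 ; 140 left.
Give Client L 140 more to hit its cap of 170 ; 0 left.
Total = 7×30 + 20×120 + 17×40 + 12×170 + 18×40 = 6050.

6050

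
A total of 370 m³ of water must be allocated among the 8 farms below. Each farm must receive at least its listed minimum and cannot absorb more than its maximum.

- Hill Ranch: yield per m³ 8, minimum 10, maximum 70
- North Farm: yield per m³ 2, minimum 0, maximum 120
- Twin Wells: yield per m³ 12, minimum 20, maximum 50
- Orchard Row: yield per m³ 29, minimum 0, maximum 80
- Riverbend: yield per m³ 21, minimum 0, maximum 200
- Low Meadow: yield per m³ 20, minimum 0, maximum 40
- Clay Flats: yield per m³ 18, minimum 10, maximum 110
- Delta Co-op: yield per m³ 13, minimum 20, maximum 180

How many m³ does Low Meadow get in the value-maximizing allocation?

30

Meeting every minimum uses 10+0+20+0+0+0+10+20 = 60 m³, leaving 310.
Order the farms by yield per m³: Orchard Row 29 > Riverbend 21 > Low Meadow 20 > Clay Flats 18 > Delta Co-op 13 > Twin Wells 12 > Hill Ranch 8 > North Farm 2.
Orchard Row takes 80 more to reach its cap of 80 ; 230 left.
Riverbend: +200 to 200 (cap) ; 30 left.
Only 30 left; Low Meadow takes them to reach 30.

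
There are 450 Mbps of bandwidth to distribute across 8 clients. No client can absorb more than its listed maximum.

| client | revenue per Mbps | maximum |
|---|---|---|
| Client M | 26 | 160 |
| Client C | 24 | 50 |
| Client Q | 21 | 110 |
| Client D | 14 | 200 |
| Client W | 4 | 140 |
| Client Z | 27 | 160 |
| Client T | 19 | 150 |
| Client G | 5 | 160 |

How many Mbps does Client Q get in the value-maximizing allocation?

Rank by revenue per Mbps: Client Z 27 > Client M 26 > Client C 24 > Client Q 21 > Client T 19 > Client D 14 > Client G 5 > Client W 4.
Give Client Z 160 to hit its cap of 160 — 290 left.
Give Client M 160 to hit its cap of 160 — 130 left.
Client C: +50 to 50 (cap) — 80 left.
Only 80 left; Client Q takes them to reach 80.

80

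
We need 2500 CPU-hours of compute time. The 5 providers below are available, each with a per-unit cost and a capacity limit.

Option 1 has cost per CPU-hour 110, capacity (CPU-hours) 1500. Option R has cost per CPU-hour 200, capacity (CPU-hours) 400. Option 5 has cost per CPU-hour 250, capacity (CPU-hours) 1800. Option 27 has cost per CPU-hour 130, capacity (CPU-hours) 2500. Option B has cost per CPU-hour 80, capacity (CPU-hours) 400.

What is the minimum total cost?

Fill from the cheapest provider first.
Option B at 80: take all 400 CPU-hours → 2100 still needed.
Option 1 (110): use full 1500 → 600 CPU-hours to go.
Option 27 at 130: take 600 of its 2500 → requirement met.
Option R, Option 5: unused.
Cost = 400×80 + 1500×110 + 600×130 = 275000.

275000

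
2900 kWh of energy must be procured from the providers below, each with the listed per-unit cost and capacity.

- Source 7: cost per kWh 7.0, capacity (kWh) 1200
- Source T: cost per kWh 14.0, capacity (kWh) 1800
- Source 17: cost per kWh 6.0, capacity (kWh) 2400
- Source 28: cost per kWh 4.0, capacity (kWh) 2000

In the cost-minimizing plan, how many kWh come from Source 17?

Cheapest first:
Take 2000 from Source 28 at 4.0 → need 900 more.
Source 17 (6.0): take the remaining 900 → done.
Source 7, Source T: unused.

900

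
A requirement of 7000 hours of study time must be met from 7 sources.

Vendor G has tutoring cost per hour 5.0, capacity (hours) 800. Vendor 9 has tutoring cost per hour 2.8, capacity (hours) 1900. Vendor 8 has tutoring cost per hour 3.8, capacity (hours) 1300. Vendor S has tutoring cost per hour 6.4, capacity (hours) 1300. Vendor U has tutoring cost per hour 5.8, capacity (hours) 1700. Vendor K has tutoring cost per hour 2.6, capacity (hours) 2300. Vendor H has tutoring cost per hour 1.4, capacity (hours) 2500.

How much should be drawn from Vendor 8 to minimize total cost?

300

Use sources in increasing cost order.
Take 2500 from Vendor H at 1.4 ; need 4500 more.
Take 2300 from Vendor K at 2.6 ; need 2200 more.
Take 1900 from Vendor 9 at 2.8 ; need 300 more.
Vendor 8 at 3.8: take 300 of its 1300 ; requirement met.
Vendor G, Vendor U, Vendor S: unused.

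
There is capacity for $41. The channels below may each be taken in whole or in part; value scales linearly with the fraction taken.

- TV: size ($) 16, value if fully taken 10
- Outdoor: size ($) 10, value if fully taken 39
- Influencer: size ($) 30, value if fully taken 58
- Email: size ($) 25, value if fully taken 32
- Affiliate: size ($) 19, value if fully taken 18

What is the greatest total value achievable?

Best value per unit of size first: Outdoor 39/10≈3.9, Influencer 58/30≈1.93, Email 32/25≈1.28, Affiliate 18/19≈0.947, TV 10/16≈0.625.
Outdoor: take in full, 10 $ for value 39 ; 31 left.
Influencer: take in full, 30 $ for value 58 ; 1 left.
Only 1 $ remain; take 1/25 of Email for value 32×1/25 = 1.28.
Total value = 98.28.

98.28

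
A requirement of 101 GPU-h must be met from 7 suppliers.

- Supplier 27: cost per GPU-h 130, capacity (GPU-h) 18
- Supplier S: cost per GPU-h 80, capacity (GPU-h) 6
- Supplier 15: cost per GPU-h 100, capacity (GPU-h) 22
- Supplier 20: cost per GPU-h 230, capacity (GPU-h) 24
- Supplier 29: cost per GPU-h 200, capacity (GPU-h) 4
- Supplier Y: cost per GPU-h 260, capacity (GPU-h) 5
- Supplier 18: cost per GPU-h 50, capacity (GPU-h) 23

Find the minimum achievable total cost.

Use suppliers in increasing cost order.
Supplier 18 at 50: take all 23 GPU-h → 78 still needed.
Take 6 from Supplier S at 80 → need 72 more.
Supplier 15 at 100: take all 22 GPU-h → 50 still needed.
Take 18 from Supplier 27 at 130 → need 32 more.
Supplier 29 (200): use full 4 → 28 GPU-h to go.
Supplier 20 (230): use full 24 → 4 GPU-h to go.
Supplier Y at 260: take 4 of its 5 → requirement met.
Cost = 23×50 + 6×80 + 22×100 + 18×130 + 4×200 + 24×230 + 4×260 = 13530.

13530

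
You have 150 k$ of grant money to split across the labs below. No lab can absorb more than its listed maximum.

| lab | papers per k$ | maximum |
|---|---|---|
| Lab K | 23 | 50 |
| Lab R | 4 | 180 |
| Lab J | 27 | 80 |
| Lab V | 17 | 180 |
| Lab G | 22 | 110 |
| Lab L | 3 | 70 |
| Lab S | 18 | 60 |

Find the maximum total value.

3750

Order the labs by papers per k$: Lab J 27 > Lab K 23 > Lab G 22 > Lab S 18 > Lab V 17 > Lab R 4 > Lab L 3.
Lab J takes 80 to reach its cap of 80 ; 70 left.
Give Lab K 50 to hit its cap of 50 ; 20 left.
Lab G: +20 (room for 110) → 20. Pool exhausted.
Total = 23×50 + 27×80 + 22×20 = 3750.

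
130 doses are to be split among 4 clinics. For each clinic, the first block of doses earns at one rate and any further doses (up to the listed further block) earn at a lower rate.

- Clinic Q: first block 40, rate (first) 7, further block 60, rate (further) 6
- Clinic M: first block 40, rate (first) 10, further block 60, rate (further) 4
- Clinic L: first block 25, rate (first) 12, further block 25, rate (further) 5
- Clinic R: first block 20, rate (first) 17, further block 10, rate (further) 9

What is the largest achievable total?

1375

Rank every tier by rate: Clinic R/T1 17 > Clinic L/T1 12 > Clinic M/T1 10 > Clinic R/T2 9 > Clinic Q/T1 7 > Clinic Q/T2 6 > Clinic L/T2 5 > Clinic M/T2 4.
Clinic R T1 at 17: fill all 20 ; 110 left.
Fill Clinic L T1 block (25 at 12) ; 85 left.
Clinic M/T1 (10): +40 ; 45 left.
Clinic R T2 at 9: fill all 10 ; 35 left.
Clinic Q/T1: +35 of 40 at 7; pool empty.
Total = 17×20 + 12×25 + 10×40 + 9×10 + 7×35 = 1375.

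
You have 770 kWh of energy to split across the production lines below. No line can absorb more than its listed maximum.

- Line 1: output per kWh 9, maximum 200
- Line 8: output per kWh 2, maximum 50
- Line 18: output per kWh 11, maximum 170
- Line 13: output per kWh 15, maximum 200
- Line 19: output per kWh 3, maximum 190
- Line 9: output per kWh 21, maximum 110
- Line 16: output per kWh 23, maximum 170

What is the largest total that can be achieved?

12170

Highest output per kWh first: Line 16 23 > Line 9 21 > Line 13 15 > Line 18 11 > Line 1 9 > Line 19 3 > Line 8 2.
Line 16: +170 to 170 (cap) ; 600 left.
Line 9: +110 to 110 (cap) ; 490 left.
Give Line 13 200 to hit its cap of 200 ; 290 left.
Line 18 takes 170 to reach its cap of 170 ; 120 left.
Only 120 left; Line 1 takes them to reach 120.
Total = 9×120 + 11×170 + 15×200 + 21×110 + 23×170 = 12170.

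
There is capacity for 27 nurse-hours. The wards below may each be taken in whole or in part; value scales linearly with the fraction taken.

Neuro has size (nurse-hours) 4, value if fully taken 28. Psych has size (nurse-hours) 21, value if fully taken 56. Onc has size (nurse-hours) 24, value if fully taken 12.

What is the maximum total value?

85

Sort by value density: Neuro 28/4≈7, Psych 56/21≈2.67, Onc 12/24≈0.5.
Neuro: take in full, 4 nurse-hours for value 28 — 23 left.
Take all of Psych (21 nurse-hours, value 56) — 2 nurse-hours left.
Only 2 nurse-hours remain; take 2/24 of Onc for value 12×2/24 = 1.
Total value = 85.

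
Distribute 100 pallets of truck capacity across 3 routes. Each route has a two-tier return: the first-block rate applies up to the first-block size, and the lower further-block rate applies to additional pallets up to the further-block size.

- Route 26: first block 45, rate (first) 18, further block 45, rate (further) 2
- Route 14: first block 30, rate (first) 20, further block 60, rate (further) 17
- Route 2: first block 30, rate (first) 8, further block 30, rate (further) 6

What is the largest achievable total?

Treat each block as its own option and order by rate: Route 14/T1 20 > Route 26/T1 18 > Route 14/T2 17 > Route 2/T1 8 > Route 2/T2 6 > Route 26/T2 2.
Fill Route 14 T1 block (30 at 20) ; 70 left.
Route 26 T1 at 18: fill all 45 ; 25 left.
25 remain; put them into Route 14 T2 at 17.
Total = 20×30 + 18×45 + 17×25 = 1835.

1835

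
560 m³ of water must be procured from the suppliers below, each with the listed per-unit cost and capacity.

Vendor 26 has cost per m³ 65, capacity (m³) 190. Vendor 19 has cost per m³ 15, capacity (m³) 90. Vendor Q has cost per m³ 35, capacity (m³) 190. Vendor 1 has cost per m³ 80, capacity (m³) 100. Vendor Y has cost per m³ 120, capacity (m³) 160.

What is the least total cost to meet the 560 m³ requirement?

27550

Cheapest first:
Vendor 19 at 15: take all 90 m³ → 470 still needed.
Vendor Q at 35: take all 190 m³ → 280 still needed.
Vendor 26 (65): use full 190 → 90 m³ to go.
Take 90 from Vendor 1 at 80 to finish.
Vendor Y: unused.
Cost = 90×15 + 190×35 + 190×65 + 90×80 = 27550.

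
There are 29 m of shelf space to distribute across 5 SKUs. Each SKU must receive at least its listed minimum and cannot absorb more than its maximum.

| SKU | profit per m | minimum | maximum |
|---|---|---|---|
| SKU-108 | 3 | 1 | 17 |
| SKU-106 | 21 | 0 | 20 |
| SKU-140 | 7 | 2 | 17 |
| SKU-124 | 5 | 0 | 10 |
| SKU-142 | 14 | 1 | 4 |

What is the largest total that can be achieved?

507

Meeting every minimum uses 1+0+2+0+1 = 4 m, leaving 25.
Highest profit per m first: SKU-106 21 > SKU-142 14 > SKU-140 7 > SKU-124 5 > SKU-108 3.
SKU-106 takes 20 more to reach its cap of 20 — 5 left.
SKU-142 takes 3 more to reach its cap of 4 — 2 left.
SKU-140: +2 (room for 15) → 4. Pool exhausted.
Total = 3×1 + 21×20 + 7×4 + 14×4 = 507.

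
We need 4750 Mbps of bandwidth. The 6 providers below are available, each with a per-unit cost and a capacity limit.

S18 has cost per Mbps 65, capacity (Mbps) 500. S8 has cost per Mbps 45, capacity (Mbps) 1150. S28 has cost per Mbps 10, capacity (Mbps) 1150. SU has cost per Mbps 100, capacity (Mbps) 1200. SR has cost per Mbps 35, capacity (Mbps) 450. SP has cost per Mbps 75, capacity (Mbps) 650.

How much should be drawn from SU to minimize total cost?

Use providers in increasing cost order.
S28 (10): use full 1150 → 3600 Mbps to go.
SR (35): use full 450 → 3150 Mbps to go.
S8 (45): use full 1150 → 2000 Mbps to go.
S18 at 65: take all 500 Mbps → 1500 still needed.
Take 650 from SP at 75 → need 850 more.
Take 850 from SU at 100 to finish.

850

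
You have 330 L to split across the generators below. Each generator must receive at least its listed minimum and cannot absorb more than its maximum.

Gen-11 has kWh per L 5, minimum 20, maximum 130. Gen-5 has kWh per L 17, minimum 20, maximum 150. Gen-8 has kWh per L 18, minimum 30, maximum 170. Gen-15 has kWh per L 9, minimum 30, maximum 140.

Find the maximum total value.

5300

Meeting every minimum uses 20+20+30+30 = 100 L, leaving 230.
Highest kWh per L first: Gen-8 18 > Gen-5 17 > Gen-15 9 > Gen-11 5.
Gen-8 takes 140 more to reach its cap of 170 → 90 left.
Gen-5 has room for 130 more but only 90 remain, so it gets 110.
Total = 5×20 + 17×110 + 18×170 + 9×30 = 5300.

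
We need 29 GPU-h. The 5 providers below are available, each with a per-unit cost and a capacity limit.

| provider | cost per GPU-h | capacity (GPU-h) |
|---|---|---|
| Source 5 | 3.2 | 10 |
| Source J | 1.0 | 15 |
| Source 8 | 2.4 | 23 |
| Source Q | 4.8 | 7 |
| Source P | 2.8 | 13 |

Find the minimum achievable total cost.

48.6

Fill from the cheapest provider first.
Source J (1.0): use full 15 — 14 GPU-h to go.
Take 14 from Source 8 at 2.4 to finish.
Source P, Source 5, Source Q: unused.
Cost = 15×1.0 + 14×2.4 = 48.6.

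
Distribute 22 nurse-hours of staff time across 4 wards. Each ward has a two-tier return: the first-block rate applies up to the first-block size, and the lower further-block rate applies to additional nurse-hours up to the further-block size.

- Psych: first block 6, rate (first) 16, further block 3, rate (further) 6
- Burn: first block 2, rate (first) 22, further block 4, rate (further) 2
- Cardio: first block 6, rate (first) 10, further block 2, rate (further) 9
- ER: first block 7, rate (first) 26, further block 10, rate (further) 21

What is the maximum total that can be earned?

Treat each block as its own option and order by rate: ER/first 26 > Burn/first 22 > ER/second 21 > Psych/first 16 > Cardio/first 10 > Cardio/second 9 > Psych/second 6 > Burn/second 2.
ER/first (26): +7 ; 15 left.
Burn/first (22): +2 ; 13 left.
Fill ER second block (10 at 21) ; 3 left.
Psych/first: +3 of 6 at 16; pool empty.
Total = 26×7 + 22×2 + 21×10 + 16×3 = 484.

484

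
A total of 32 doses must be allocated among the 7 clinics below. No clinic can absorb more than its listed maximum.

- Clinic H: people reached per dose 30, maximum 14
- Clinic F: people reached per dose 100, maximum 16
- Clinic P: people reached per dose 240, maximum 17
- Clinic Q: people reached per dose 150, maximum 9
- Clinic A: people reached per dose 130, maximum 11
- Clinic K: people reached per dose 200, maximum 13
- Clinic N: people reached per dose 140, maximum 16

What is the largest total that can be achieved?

Order the clinics by people reached per dose: Clinic P 240 > Clinic K 200 > Clinic Q 150 > Clinic N 140 > Clinic A 130 > Clinic F 100 > Clinic H 30.
Clinic P takes 17 to reach its cap of 17 ; 15 left.
Clinic K takes 13 to reach its cap of 13 ; 2 left.
Clinic Q: +2 (room for 9) → 2. Pool exhausted.
Total = 240×17 + 150×2 + 200×13 = 6980.

6980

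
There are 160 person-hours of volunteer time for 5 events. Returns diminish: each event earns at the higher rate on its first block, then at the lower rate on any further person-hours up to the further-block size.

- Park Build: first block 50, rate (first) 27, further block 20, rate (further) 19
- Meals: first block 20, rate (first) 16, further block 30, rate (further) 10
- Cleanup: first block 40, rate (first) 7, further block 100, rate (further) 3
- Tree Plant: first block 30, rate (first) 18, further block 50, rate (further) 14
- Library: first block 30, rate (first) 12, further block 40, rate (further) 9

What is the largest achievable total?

Rank every tier by rate: Park Build/T1 27 > Park Build/T2 19 > Tree Plant/T1 18 > Meals/T1 16 > Tree Plant/T2 14 > Library/T1 12 > Meals/T2 10 > Library/T2 9 > Cleanup/T1 7 > Cleanup/T2 3.
Park Build T1 at 27: fill all 50 — 110 left.
Park Build T2 at 19: fill all 20 — 90 left.
Tree Plant/T1 (18): +30 — 60 left.
Meals/T1 (16): +20 — 40 left.
Tree Plant/T2: +40 of 50 at 14; pool empty.
Total = 27×50 + 19×20 + 18×30 + 16×20 + 14×40 = 3150.

3150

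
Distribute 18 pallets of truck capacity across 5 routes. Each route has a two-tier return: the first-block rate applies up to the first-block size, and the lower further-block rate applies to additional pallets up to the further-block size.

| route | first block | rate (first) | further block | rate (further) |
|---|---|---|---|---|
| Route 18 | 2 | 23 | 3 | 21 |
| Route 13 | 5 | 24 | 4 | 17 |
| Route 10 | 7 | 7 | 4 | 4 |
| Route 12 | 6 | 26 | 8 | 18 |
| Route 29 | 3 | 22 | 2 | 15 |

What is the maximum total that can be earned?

Order all 10 blocks by rate: Route 12/first 26 > Route 13/first 24 > Route 18/first 23 > Route 29/first 22 > Route 18/second 21 > Route 12/second 18 > Route 13/second 17 > Route 29/second 15 > Route 10/first 7 > Route 10/second 4.
Route 12 first at 26: fill all 6 — 12 left.
Route 13 first at 24: fill all 5 — 7 left.
Route 18 first at 23: fill all 2 — 5 left.
Route 29/first (22): +3 — 2 left.
2 remain; put them into Route 18 second at 21.
Total = 26×6 + 24×5 + 23×2 + 22×3 + 21×2 = 430.

430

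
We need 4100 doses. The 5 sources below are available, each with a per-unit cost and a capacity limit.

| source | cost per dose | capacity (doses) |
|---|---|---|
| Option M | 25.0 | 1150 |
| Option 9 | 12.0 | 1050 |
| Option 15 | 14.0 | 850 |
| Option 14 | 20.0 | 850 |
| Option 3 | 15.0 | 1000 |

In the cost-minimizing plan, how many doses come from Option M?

Cheapest first:
Option 9 at 12.0: take all 1050 doses → 3050 still needed.
Take 850 from Option 15 at 14.0 → need 2200 more.
Take 1000 from Option 3 at 15.0 → need 1200 more.
Option 14 (20.0): use full 850 → 350 doses to go.
Option M at 25.0: take 350 of its 1150 → requirement met.

350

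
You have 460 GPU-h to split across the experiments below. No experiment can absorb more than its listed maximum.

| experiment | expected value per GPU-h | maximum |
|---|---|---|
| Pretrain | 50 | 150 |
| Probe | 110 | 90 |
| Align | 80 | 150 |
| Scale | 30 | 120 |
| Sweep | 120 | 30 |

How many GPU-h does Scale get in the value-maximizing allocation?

Highest expected value per GPU-h first: Sweep 120 > Probe 110 > Align 80 > Pretrain 50 > Scale 30.
Give Sweep 30 to hit its cap of 30 ; 430 left.
Probe: +90 to 90 (cap) ; 340 left.
Give Align 150 to hit its cap of 150 ; 190 left.
Pretrain takes 150 to reach its cap of 150 ; 40 left.
Scale: +40 (room for 120) → 40. Pool exhausted.

40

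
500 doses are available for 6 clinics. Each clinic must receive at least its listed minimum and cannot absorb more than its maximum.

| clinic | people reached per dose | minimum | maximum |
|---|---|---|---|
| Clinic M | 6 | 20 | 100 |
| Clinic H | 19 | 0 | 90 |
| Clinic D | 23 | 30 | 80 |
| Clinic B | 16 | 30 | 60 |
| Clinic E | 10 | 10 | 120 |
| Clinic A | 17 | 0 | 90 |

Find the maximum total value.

Meeting every minimum uses 20+0+30+30+10+0 = 90 doses, leaving 410.
Rank by people reached per dose: Clinic D 23 > Clinic H 19 > Clinic A 17 > Clinic B 16 > Clinic E 10 > Clinic M 6.
Clinic D takes 50 more to reach its cap of 80 → 360 left.
Clinic H takes 90 more to reach its cap of 90 → 270 left.
Clinic A: +90 to 90 (cap) → 180 left.
Give Clinic B 30 more to hit its cap of 60 → 150 left.
Clinic E takes 110 more to reach its cap of 120 → 40 left.
Clinic M has room for 80 more but only 40 remain, so it gets 60.
Total = 6×60 + 19×90 + 23×80 + 16×60 + 10×120 + 17×90 = 7600.

7600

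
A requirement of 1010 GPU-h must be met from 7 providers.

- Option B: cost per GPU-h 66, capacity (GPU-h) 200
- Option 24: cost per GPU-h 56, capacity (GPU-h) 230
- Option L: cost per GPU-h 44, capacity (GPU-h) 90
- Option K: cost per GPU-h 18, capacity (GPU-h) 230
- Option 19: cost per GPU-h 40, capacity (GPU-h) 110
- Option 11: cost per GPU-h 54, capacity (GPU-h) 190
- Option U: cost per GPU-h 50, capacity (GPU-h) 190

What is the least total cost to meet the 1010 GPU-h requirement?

Cheapest first:
Take 230 from Option K at 18 → need 780 more.
Option 19 (40): use full 110 → 670 GPU-h to go.
Option L (44): use full 90 → 580 GPU-h to go.
Option U at 50: take all 190 GPU-h → 390 still needed.
Option 11 at 54: take all 190 GPU-h → 200 still needed.
Option 24 at 56: take 200 of its 230 → requirement met.
Option B: unused.
Cost = 230×18 + 110×40 + 90×44 + 190×50 + 190×54 + 200×56 = 43460.

43460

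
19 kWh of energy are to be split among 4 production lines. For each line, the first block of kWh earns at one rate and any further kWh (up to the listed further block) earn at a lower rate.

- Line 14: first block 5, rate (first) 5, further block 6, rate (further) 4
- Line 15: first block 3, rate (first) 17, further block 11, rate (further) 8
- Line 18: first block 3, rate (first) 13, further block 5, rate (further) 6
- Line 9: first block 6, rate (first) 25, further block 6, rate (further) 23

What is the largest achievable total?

386

Order all 8 blocks by rate: Line 9/first 25 > Line 9/second 23 > Line 15/first 17 > Line 18/first 13 > Line 15/second 8 > Line 18/second 6 > Line 14/first 5 > Line 14/second 4.
Line 9 first at 25: fill all 6 ; 13 left.
Fill Line 9 second block (6 at 23) ; 7 left.
Line 15/first (17): +3 ; 4 left.
Line 18 first at 13: fill all 3 ; 1 left.
Line 15/second: +1 of 11 at 8; pool empty.
Total = 25×6 + 23×6 + 17×3 + 13×3 + 8×1 = 386.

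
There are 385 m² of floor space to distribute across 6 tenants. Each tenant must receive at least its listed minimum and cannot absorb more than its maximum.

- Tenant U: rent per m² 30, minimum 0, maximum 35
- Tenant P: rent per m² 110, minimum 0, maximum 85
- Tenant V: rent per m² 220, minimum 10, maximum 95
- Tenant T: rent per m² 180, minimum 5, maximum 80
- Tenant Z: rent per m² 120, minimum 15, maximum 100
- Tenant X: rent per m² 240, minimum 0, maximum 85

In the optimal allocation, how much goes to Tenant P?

25

Meeting every minimum uses 0+0+10+5+15+0 = 30 m², leaving 355.
Highest rent per m² first: Tenant X 240 > Tenant V 220 > Tenant T 180 > Tenant Z 120 > Tenant P 110 > Tenant U 30.
Tenant X: +85 to 85 (cap) → 270 left.
Give Tenant V 85 more to hit its cap of 95 → 185 left.
Give Tenant T 75 more to hit its cap of 80 → 110 left.
Tenant Z: +85 to 100 (cap) → 25 left.
Tenant P has room for 85 more but only 25 remain, so it gets 25.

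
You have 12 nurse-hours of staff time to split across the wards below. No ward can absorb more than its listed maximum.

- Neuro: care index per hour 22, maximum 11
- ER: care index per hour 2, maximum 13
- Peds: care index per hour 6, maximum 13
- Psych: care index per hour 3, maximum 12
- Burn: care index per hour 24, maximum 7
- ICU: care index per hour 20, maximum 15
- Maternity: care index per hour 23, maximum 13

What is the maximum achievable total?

283

Order the wards by care index per hour: Burn 24 > Maternity 23 > Neuro 22 > ICU 20 > Peds 6 > Psych 3 > ER 2.
Give Burn 7 to hit its cap of 7 ; 5 left.
Maternity has room for 13 but only 5 remain, so it gets 5.
Total = 24×7 + 23×5 = 283.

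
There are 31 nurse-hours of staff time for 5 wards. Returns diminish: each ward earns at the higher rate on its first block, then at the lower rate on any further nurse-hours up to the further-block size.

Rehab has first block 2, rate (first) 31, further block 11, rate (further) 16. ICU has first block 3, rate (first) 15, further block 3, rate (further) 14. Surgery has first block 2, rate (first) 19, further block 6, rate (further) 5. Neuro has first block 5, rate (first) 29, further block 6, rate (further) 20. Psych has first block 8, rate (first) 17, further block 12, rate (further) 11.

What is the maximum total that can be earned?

Order all 10 blocks by rate: Rehab/first 31 > Neuro/first 29 > Neuro/second 20 > Surgery/first 19 > Psych/first 17 > Rehab/second 16 > ICU/first 15 > ICU/second 14 > Psych/second 11 > Surgery/second 5.
Fill Rehab first block (2 at 31) → 29 left.
Neuro/first (29): +5 → 24 left.
Fill Neuro second block (6 at 20) → 18 left.
Surgery/first (19): +2 → 16 left.
Psych first at 17: fill all 8 → 8 left.
Rehab second at 16: only 8 left, fill 8.
Total = 31×2 + 29×5 + 20×6 + 19×2 + 17×8 + 16×8 = 629.

629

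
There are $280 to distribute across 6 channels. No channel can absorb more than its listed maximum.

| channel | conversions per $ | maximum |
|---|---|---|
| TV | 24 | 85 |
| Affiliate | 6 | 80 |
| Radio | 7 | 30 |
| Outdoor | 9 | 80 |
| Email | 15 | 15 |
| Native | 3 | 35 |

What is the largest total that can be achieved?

3615

Order the channels by conversions per $: TV 24 > Email 15 > Outdoor 9 > Radio 7 > Affiliate 6 > Native 3.
Give TV 85 to hit its cap of 85 → 195 left.
Email takes 15 to reach its cap of 15 → 180 left.
Outdoor takes 80 to reach its cap of 80 → 100 left.
Give Radio 30 to hit its cap of 30 → 70 left.
Affiliate has room for 80 but only 70 remain, so it gets 70.
Total = 24×85 + 6×70 + 7×30 + 9×80 + 15×15 = 3615.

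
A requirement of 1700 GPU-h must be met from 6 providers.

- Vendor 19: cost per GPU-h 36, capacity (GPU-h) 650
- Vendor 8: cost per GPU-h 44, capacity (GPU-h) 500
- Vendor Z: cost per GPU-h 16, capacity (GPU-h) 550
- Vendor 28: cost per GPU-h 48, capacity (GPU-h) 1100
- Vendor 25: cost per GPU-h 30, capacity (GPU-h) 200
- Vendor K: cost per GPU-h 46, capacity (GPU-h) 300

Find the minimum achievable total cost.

Fill from the cheapest provider first.
Vendor Z at 16: take all 550 GPU-h → 1150 still needed.
Vendor 25 (30): use full 200 → 950 GPU-h to go.
Vendor 19 at 36: take all 650 GPU-h → 300 still needed.
Vendor 8 (44): take the remaining 300 → done.
Vendor K, Vendor 28: unused.
Cost = 550×16 + 200×30 + 650×36 + 300×44 = 51400.

51400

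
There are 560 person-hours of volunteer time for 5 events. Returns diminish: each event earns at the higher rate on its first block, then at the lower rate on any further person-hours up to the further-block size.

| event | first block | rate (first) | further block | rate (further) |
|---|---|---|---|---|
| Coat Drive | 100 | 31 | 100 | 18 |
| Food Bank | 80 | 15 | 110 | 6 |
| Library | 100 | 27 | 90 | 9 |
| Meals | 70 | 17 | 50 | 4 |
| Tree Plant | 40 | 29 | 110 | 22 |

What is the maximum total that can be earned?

12970

Treat each block as its own option and order by rate: Coat Drive/tier1 31 > Tree Plant/tier1 29 > Library/tier1 27 > Tree Plant/tier2 22 > Coat Drive/tier2 18 > Meals/tier1 17 > Food Bank/tier1 15 > Library/tier2 9 > Food Bank/tier2 6 > Meals/tier2 4.
Coat Drive tier1 at 31: fill all 100 ; 460 left.
Tree Plant tier1 at 29: fill all 40 ; 420 left.
Library/tier1 (27): +100 ; 320 left.
Fill Tree Plant tier2 block (110 at 22) ; 210 left.
Coat Drive/tier2 (18): +100 ; 110 left.
Meals/tier1 (17): +70 ; 40 left.
Food Bank tier1 at 15: only 40 left, fill 40.
Total = 31×100 + 29×40 + 27×100 + 22×110 + 18×100 + 17×70 + 15×40 = 12970.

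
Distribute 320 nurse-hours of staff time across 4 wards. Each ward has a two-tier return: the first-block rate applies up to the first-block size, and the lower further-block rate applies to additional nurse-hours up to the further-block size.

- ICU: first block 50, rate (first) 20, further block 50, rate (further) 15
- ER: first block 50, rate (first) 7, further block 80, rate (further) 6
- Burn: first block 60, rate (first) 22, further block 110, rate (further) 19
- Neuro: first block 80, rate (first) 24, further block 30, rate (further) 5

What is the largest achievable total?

Rank every tier by rate: Neuro/first 24 > Burn/first 22 > ICU/first 20 > Burn/second 19 > ICU/second 15 > ER/first 7 > ER/second 6 > Neuro/second 5.
Neuro/first (24): +80 → 240 left.
Fill Burn first block (60 at 22) → 180 left.
Fill ICU first block (50 at 20) → 130 left.
Burn second at 19: fill all 110 → 20 left.
ICU/second: +20 of 50 at 15; pool empty.
Total = 24×80 + 22×60 + 20×50 + 19×110 + 15×20 = 6630.

6630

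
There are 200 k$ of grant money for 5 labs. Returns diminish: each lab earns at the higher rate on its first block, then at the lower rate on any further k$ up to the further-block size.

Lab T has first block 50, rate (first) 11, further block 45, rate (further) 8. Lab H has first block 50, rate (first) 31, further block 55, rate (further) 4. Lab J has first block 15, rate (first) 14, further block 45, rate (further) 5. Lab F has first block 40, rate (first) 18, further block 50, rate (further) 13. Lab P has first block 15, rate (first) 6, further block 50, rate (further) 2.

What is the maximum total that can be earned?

3625

Treat each block as its own option and order by rate: Lab H/tier1 31 > Lab F/tier1 18 > Lab J/tier1 14 > Lab F/tier2 13 > Lab T/tier1 11 > Lab T/tier2 8 > Lab P/tier1 6 > Lab J/tier2 5 > Lab H/tier2 4 > Lab P/tier2 2.
Lab H/tier1 (31): +50 — 150 left.
Lab F/tier1 (18): +40 — 110 left.
Fill Lab J tier1 block (15 at 14) — 95 left.
Lab F tier2 at 13: fill all 50 — 45 left.
Lab T/tier1: +45 of 50 at 11; pool empty.
Total = 31×50 + 18×40 + 14×15 + 13×50 + 11×45 = 3625.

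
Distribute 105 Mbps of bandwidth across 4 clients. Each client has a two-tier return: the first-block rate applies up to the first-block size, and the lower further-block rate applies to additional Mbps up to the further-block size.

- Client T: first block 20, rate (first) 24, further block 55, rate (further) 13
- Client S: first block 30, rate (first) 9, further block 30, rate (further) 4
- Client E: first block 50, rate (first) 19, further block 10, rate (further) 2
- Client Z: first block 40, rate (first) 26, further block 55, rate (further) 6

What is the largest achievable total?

Treat each block as its own option and order by rate: Client Z/first 26 > Client T/first 24 > Client E/first 19 > Client T/second 13 > Client S/first 9 > Client Z/second 6 > Client S/second 4 > Client E/second 2.
Client Z/first (26): +40 — 65 left.
Client T/first (24): +20 — 45 left.
Client E first at 19: only 45 left, fill 45.
Total = 26×40 + 24×20 + 19×45 = 2375.

2375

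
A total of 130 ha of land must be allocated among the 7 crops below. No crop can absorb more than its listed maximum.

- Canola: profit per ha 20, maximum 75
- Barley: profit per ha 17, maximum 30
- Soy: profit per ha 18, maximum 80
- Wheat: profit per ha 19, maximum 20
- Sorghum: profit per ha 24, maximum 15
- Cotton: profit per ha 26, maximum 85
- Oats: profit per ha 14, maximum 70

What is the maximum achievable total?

Highest profit per ha first: Cotton 26 > Sorghum 24 > Canola 20 > Wheat 19 > Soy 18 > Barley 17 > Oats 14.
Cotton takes 85 to reach its cap of 85 — 45 left.
Give Sorghum 15 to hit its cap of 15 — 30 left.
Canola: +30 (room for 75) → 30. Pool exhausted.
Total = 20×30 + 24×15 + 26×85 = 3170.

3170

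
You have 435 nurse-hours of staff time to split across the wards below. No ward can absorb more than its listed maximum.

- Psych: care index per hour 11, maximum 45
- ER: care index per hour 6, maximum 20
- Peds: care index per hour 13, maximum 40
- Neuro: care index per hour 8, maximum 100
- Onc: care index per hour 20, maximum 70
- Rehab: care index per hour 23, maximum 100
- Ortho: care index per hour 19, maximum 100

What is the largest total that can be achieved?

7255

Order the wards by care index per hour: Rehab 23 > Onc 20 > Ortho 19 > Peds 13 > Psych 11 > Neuro 8 > ER 6.
Rehab: +100 to 100 (cap) — 335 left.
Onc takes 70 to reach its cap of 70 — 265 left.
Ortho takes 100 to reach its cap of 100 — 165 left.
Give Peds 40 to hit its cap of 40 — 125 left.
Psych takes 45 to reach its cap of 45 — 80 left.
Neuro has room for 100 but only 80 remain, so it gets 80.
Total = 11×45 + 13×40 + 8×80 + 20×70 + 23×100 + 19×100 = 7255.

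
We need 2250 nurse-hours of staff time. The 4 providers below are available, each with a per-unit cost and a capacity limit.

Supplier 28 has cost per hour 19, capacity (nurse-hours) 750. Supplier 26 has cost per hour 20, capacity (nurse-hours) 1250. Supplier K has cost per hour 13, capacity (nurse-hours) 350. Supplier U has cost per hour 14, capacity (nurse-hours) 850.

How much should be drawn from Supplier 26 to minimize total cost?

Use providers in increasing cost order.
Take 350 from Supplier K at 13 ; need 1900 more.
Take 850 from Supplier U at 14 ; need 1050 more.
Supplier 28 (19): use full 750 ; 300 nurse-hours to go.
Supplier 26 at 20: take 300 of its 1250 ; requirement met.

300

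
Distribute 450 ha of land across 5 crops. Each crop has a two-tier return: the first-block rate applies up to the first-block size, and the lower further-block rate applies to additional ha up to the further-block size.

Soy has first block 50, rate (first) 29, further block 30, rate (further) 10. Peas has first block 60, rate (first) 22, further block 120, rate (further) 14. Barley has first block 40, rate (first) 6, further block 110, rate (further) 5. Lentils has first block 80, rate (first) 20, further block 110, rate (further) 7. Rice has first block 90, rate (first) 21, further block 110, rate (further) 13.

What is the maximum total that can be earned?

8590

Rank every tier by rate: Soy/tier1 29 > Peas/tier1 22 > Rice/tier1 21 > Lentils/tier1 20 > Peas/tier2 14 > Rice/tier2 13 > Soy/tier2 10 > Lentils/tier2 7 > Barley/tier1 6 > Barley/tier2 5.
Soy/tier1 (29): +50 — 400 left.
Peas tier1 at 22: fill all 60 — 340 left.
Rice/tier1 (21): +90 — 250 left.
Lentils tier1 at 20: fill all 80 — 170 left.
Peas/tier2 (14): +120 — 50 left.
Rice tier2 at 13: only 50 left, fill 50.
Total = 29×50 + 22×60 + 21×90 + 20×80 + 14×120 + 13×50 = 8590.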